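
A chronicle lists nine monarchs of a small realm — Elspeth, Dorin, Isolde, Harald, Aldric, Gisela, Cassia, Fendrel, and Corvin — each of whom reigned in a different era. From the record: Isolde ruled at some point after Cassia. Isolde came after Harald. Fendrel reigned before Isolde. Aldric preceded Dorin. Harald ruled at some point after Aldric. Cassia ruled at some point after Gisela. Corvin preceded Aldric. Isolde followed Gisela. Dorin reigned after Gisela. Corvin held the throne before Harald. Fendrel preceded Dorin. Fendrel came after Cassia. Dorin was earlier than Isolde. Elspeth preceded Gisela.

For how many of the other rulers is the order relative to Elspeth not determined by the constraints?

3

Forced after Elspeth: Cassia, Dorin, Fendrel, Gisela, and Isolde.
That leaves Aldric, Corvin, and Harald with no forced order relative to Elspeth — 3.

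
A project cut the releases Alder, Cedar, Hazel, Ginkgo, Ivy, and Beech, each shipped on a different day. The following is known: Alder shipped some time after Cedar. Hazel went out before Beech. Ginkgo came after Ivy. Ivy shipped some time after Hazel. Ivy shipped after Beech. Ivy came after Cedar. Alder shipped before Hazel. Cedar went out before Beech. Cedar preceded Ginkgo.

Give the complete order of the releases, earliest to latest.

Cedar, Alder, Hazel, Beech, Ivy, Ginkgo

The constraints fix every adjacent pair, so only one ordering works:
Cedar → Alder → Hazel → Beech → Ivy → Ginkgo.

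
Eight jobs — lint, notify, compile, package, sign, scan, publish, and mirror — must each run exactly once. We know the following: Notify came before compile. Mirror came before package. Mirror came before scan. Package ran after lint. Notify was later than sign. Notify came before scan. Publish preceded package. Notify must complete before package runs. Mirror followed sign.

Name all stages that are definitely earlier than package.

lint, mirror, notify, publish, sign

Directly stated before package: lint, mirror, notify, and publish.
Sign reaches package via sign → mirror → package.
No chain forces compile (or any of the others) ahead of package.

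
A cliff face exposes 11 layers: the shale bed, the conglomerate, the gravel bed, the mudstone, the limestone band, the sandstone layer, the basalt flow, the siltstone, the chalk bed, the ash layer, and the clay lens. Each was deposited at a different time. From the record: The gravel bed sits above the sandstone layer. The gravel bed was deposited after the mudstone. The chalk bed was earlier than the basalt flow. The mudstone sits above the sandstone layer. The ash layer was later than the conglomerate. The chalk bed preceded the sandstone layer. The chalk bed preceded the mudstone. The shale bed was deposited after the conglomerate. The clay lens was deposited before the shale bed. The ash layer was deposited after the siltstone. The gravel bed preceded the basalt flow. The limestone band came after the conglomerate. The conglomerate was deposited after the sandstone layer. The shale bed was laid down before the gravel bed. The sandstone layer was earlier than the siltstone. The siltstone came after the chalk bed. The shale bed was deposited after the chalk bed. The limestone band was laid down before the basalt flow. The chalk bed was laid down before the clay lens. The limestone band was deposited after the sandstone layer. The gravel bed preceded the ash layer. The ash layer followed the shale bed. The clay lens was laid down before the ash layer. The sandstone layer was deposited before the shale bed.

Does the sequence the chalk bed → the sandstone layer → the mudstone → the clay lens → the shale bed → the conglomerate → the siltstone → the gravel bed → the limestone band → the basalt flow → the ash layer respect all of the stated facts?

no

The constraints require the conglomerate before the shale bed, but in the proposed sequence the shale bed appears ahead of the conglomerate. That one violation is enough.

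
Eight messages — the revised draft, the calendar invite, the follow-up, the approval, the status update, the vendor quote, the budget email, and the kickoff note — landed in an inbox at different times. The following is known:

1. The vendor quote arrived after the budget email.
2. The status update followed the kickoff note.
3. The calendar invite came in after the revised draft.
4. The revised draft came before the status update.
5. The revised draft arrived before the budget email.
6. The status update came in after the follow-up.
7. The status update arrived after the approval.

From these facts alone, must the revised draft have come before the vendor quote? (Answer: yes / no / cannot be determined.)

Chain the constraints: the revised draft → the budget email → the vendor quote. Each link is directly stated, so the revised draft comes before the vendor quote.

yes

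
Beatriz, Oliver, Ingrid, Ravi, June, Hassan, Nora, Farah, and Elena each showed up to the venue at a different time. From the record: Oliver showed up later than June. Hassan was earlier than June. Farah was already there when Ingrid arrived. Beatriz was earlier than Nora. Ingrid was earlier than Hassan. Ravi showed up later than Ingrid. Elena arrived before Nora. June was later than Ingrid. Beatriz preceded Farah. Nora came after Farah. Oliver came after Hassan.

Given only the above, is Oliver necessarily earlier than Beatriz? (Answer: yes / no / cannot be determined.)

Tracing the constraints gives Beatriz → Farah → Ingrid → Hassan → Oliver, so Beatriz must come before Oliver.
That means Oliver cannot be before Beatriz.

no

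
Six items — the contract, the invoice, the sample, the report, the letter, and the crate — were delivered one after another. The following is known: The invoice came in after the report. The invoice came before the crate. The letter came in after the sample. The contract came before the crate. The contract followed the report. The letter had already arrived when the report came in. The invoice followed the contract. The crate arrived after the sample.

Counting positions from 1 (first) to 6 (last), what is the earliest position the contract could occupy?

The letter, the report, and the sample must all come before the contract — 3 forced predecessors.
Nothing else is forced ahead of the contract, so its earliest slot is position 3 + 1 = 4.

4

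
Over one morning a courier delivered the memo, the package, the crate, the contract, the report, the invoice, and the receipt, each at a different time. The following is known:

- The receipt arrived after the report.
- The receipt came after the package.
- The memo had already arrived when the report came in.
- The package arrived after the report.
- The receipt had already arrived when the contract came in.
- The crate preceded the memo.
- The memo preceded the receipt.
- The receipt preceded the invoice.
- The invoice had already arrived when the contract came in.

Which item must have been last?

Every other item has a chain of constraints placing it before the contract, so the contract is last.

the contract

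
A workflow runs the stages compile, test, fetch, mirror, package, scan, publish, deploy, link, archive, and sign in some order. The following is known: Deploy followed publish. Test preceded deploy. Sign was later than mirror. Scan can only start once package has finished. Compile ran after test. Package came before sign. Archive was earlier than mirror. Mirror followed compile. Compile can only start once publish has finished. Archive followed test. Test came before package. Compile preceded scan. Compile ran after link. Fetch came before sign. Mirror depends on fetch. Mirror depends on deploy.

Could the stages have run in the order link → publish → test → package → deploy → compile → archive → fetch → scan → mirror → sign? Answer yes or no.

Check each stated constraint against the proposed order — e.g. package is ahead of scan; package is ahead of sign. Every pair is in the required order; nothing is violated.

yes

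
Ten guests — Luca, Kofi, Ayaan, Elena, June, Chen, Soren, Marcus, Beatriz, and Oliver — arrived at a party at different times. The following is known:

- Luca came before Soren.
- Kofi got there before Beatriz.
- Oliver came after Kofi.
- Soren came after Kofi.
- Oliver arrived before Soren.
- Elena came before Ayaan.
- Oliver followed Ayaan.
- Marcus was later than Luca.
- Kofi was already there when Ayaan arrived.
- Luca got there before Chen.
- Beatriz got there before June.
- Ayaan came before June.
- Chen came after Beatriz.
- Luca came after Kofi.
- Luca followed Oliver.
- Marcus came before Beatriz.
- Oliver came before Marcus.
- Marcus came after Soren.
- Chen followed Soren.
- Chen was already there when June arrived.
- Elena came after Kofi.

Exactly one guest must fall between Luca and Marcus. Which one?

Tracing the constraints gives Luca → Soren → Marcus, so Soren sits after Luca and before Marcus.
No other guest is forced both after Luca and before Marcus.

Soren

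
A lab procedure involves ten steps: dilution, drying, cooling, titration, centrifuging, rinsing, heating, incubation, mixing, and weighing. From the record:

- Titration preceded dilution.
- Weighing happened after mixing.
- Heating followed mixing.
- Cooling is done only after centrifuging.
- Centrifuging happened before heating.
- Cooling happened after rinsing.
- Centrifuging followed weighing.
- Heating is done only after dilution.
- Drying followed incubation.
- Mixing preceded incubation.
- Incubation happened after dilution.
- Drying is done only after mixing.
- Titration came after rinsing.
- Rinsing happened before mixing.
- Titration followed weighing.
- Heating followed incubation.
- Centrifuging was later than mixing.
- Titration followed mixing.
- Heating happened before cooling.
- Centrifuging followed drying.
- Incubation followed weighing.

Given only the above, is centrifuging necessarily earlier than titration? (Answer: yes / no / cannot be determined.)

Tracing the constraints gives titration → dilution → incubation → drying → centrifuging, so titration must come before centrifuging.
That means centrifuging cannot be before titration.

no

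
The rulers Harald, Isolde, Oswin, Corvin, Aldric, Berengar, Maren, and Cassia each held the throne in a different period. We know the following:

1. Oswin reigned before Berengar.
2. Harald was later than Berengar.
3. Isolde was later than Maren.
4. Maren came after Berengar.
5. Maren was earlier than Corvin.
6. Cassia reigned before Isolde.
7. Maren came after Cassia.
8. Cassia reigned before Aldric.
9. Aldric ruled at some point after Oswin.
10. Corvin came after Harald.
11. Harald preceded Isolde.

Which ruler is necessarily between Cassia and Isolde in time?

Maren

Tracing the constraints gives Cassia → Maren → Isolde, so Maren sits after Cassia and before Isolde.
No other ruler is forced both after Cassia and before Isolde.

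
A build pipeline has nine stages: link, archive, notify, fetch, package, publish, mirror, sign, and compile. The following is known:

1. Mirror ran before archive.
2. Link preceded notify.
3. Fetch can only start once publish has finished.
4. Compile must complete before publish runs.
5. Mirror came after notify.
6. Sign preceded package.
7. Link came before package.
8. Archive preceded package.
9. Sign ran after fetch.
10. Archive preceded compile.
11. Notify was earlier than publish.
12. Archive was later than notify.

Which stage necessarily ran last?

Every other stage has a chain of constraints placing it before package, so package is last.

package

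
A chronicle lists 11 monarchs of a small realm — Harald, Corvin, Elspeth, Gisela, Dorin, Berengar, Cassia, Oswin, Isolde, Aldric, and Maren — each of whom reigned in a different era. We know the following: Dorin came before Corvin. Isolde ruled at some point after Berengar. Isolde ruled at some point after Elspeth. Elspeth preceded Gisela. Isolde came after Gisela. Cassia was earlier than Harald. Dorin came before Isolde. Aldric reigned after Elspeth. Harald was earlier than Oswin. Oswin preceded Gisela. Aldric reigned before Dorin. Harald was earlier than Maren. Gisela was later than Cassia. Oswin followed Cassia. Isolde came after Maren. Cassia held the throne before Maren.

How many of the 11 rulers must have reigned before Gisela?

Directly stated before Gisela: Cassia, Elspeth, and Oswin.
Harald reaches Gisela via Harald → Oswin → Gisela.
That's Cassia, Elspeth, Harald, and Oswin — 4 in all.

4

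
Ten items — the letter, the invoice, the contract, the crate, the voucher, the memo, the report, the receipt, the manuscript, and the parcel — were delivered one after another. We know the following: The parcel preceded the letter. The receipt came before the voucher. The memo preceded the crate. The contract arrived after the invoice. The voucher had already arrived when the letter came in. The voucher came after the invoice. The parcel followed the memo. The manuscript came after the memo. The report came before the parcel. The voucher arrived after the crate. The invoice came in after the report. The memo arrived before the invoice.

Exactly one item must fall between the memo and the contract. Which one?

the invoice

Tracing the constraints gives the memo → the invoice → the contract, so the invoice sits after the memo and before the contract.
No other item is forced both after the memo and before the contract.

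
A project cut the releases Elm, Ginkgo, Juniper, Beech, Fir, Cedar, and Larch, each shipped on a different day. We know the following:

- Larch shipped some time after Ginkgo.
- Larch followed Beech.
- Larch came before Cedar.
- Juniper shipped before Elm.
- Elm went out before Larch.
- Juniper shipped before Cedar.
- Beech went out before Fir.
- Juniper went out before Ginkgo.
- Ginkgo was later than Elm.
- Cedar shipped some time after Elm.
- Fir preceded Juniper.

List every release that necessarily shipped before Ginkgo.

Directly stated before Ginkgo: Elm and Juniper.
Beech reaches Ginkgo via Beech → Fir → Juniper → Ginkgo.
Fir reaches Ginkgo via Fir → Juniper → Ginkgo.
No chain forces Cedar (or any of the others) ahead of Ginkgo.

Beech, Elm, Fir, Juniper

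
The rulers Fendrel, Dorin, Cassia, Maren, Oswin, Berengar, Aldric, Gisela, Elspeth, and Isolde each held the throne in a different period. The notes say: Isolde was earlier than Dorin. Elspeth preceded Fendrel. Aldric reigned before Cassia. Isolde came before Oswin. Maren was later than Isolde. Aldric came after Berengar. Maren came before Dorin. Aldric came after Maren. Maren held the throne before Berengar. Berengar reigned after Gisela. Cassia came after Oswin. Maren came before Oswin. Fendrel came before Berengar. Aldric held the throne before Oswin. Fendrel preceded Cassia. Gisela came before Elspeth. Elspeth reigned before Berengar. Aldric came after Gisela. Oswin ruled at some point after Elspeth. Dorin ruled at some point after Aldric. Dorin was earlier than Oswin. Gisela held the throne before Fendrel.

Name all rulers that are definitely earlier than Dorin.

Aldric, Berengar, Elspeth, Fendrel, Gisela, Isolde, Maren

Directly stated before Dorin: Aldric, Isolde, and Maren.
Berengar reaches Dorin via Berengar → Aldric → Dorin.
Elspeth reaches Dorin via Elspeth → Berengar → Aldric → Dorin.
Fendrel reaches Dorin via Fendrel → Berengar → Aldric → Dorin.
Likewise Gisela reaches Dorin by chaining the stated constraints.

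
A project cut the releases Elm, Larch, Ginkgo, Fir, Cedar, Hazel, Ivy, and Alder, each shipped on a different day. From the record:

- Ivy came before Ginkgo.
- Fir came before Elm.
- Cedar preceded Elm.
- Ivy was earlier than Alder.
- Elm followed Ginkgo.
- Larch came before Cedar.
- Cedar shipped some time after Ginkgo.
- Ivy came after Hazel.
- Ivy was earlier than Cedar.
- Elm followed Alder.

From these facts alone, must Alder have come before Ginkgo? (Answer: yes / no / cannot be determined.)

cannot be determined

No chain of stated constraints runs from Alder to Ginkgo, and none runs from Ginkgo to Alder either.
So the relative order of Alder and Ginkgo is not fixed by the given facts.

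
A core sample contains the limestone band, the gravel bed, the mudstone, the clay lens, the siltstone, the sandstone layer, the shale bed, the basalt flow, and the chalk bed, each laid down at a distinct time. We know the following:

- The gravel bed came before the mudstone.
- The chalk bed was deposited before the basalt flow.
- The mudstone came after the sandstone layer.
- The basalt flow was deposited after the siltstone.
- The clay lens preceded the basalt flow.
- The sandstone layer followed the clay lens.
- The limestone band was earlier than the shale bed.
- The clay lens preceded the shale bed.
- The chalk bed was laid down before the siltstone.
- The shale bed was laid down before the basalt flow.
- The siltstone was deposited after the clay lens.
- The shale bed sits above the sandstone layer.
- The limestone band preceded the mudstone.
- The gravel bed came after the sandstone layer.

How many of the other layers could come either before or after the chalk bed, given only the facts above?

6

Forced after the chalk bed: the basalt flow and the siltstone.
That leaves the clay lens, the gravel bed, the limestone band, the mudstone, the sandstone layer, and the shale bed with no forced order relative to the chalk bed — 6.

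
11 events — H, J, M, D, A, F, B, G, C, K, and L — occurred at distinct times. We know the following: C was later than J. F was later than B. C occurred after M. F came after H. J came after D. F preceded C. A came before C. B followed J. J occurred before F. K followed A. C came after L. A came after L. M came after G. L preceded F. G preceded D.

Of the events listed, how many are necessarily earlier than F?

6

Directly stated before F: B, H, J, and L.
D reaches F via D → J → F.
G reaches F via G → D → J → F.
No chain forces C (or any of the others) ahead of F.
That's B, D, G, H, J, and L — 6 in all.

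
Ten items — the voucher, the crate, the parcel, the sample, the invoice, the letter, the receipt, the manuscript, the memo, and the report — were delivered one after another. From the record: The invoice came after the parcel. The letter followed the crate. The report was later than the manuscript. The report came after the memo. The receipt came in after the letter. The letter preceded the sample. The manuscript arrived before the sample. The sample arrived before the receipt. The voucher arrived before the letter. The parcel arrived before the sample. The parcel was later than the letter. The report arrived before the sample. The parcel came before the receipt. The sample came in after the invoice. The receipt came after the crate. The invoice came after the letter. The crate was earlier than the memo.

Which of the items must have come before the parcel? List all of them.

the crate, the letter, the voucher

Directly stated before the parcel: the letter.
The crate reaches the parcel via the crate → the letter → the parcel.
The voucher reaches the parcel via the voucher → the letter → the parcel.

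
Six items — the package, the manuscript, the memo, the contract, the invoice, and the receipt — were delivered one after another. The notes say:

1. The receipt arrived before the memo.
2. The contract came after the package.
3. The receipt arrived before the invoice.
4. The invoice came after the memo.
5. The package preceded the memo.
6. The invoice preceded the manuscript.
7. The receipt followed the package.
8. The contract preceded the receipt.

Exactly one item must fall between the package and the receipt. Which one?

the contract

Tracing the constraints gives the package → the contract → the receipt, so the contract sits after the package and before the receipt.
No other item is forced both after the package and before the receipt.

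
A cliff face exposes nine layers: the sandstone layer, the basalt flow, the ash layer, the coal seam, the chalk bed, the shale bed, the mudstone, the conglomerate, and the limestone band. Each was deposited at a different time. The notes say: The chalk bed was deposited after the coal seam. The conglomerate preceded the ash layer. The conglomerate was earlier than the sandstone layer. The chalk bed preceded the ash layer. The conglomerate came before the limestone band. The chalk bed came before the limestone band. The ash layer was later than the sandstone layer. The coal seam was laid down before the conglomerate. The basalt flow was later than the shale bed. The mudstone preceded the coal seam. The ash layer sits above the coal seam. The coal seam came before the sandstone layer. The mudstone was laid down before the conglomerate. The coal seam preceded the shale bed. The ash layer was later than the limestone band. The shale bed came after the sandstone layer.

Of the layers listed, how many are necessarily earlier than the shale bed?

Directly stated before the shale bed: the coal seam and the sandstone layer.
The conglomerate reaches the shale bed via the conglomerate → the sandstone layer → the shale bed.
The mudstone reaches the shale bed via the mudstone → the coal seam → the shale bed.
No chain forces the limestone band (or any of the others) ahead of the shale bed.
That's the coal seam, the conglomerate, the mudstone, and the sandstone layer — 4 in all.

4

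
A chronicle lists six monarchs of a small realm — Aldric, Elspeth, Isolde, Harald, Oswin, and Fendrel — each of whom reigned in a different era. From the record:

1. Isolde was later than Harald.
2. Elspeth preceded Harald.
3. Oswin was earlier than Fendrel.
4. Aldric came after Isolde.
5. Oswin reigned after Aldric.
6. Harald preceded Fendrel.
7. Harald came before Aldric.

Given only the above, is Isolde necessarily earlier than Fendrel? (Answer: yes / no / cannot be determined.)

yes

Chain the constraints: Isolde → Aldric → Oswin → Fendrel. Each link is directly stated, so Isolde comes before Fendrel.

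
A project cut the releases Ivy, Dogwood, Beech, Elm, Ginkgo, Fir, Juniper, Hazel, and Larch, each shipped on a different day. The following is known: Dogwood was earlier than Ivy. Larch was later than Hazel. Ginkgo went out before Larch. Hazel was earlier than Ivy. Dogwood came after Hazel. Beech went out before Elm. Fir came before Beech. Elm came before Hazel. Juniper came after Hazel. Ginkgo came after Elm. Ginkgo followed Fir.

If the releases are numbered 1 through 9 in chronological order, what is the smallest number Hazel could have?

4

Beech, Elm, and Fir must all come before Hazel — 3 forced predecessors.
Nothing else is forced ahead of Hazel, so its earliest slot is position 3 + 1 = 4.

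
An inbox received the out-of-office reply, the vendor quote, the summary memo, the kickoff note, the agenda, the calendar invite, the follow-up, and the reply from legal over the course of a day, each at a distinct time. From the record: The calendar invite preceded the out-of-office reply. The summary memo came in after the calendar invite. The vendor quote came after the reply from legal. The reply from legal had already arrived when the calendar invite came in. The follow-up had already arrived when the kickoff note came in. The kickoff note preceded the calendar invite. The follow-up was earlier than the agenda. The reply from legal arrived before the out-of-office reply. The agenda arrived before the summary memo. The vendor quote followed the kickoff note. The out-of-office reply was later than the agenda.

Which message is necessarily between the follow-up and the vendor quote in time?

Tracing the constraints gives the follow-up → the kickoff note → the vendor quote, so the kickoff note sits after the follow-up and before the vendor quote.
No other message is forced both after the follow-up and before the vendor quote.

the kickoff note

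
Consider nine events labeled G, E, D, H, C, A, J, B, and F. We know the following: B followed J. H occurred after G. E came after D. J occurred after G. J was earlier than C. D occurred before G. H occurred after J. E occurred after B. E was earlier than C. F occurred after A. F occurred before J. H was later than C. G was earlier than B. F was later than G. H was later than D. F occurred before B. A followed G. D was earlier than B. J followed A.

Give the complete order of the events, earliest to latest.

The constraints fix every adjacent pair, so only one ordering works:
D → G → A → F → J → B → E → C → H.

D, G, A, F, J, B, E, C, H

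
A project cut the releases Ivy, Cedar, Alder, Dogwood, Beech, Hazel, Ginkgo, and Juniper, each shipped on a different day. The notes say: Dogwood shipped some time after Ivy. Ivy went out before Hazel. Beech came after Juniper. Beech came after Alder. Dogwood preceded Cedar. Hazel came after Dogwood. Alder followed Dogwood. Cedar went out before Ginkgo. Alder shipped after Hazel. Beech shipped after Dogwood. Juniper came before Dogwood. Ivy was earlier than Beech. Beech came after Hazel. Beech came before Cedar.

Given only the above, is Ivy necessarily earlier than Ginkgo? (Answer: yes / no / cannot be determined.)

Chain the constraints: Ivy → Dogwood → Cedar → Ginkgo. Each link is directly stated, so Ivy comes before Ginkgo.

yes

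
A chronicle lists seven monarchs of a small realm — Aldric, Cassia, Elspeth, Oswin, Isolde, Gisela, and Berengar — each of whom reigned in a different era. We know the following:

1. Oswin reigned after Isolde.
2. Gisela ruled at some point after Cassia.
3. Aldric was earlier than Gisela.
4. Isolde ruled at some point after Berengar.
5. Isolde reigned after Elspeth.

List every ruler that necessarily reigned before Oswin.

Berengar, Elspeth, Isolde

Directly stated before Oswin: Isolde.
Berengar reaches Oswin via Berengar → Isolde → Oswin.
Elspeth reaches Oswin via Elspeth → Isolde → Oswin.
No chain forces Cassia (or any of the others) ahead of Oswin.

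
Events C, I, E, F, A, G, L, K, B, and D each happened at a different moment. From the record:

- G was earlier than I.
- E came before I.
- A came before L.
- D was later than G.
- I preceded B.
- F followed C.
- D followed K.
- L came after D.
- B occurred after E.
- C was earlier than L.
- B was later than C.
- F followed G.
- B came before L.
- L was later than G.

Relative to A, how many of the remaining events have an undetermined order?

Forced after A: L.
That leaves B, C, D, E, F, G, I, and K with no forced order relative to A — 8.

8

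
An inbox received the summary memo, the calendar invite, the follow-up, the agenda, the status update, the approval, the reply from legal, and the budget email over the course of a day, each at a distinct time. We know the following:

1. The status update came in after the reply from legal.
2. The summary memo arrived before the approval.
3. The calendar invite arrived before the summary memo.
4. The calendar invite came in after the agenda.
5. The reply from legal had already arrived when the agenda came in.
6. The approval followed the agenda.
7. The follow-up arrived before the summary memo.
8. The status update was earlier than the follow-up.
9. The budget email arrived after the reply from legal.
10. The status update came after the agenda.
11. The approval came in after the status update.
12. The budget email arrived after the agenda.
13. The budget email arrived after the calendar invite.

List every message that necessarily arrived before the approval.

Directly stated before the approval: the agenda, the status update, and the summary memo.
The calendar invite reaches the approval via the calendar invite → the summary memo → the approval.
The follow-up reaches the approval via the follow-up → the summary memo → the approval.
The reply from legal reaches the approval via the reply from legal → the status update → the approval.
No chain forces the budget email ahead of the approval.

the agenda, the calendar invite, the follow-up, the reply from legal, the status update, the summary memo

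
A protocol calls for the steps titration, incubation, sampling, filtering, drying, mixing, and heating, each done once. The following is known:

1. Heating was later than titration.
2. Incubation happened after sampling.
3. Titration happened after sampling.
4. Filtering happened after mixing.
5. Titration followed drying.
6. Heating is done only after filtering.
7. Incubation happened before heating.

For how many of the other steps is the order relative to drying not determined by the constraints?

Forced after drying: heating and titration.
That leaves filtering, incubation, mixing, and sampling with no forced order relative to drying — 4.

4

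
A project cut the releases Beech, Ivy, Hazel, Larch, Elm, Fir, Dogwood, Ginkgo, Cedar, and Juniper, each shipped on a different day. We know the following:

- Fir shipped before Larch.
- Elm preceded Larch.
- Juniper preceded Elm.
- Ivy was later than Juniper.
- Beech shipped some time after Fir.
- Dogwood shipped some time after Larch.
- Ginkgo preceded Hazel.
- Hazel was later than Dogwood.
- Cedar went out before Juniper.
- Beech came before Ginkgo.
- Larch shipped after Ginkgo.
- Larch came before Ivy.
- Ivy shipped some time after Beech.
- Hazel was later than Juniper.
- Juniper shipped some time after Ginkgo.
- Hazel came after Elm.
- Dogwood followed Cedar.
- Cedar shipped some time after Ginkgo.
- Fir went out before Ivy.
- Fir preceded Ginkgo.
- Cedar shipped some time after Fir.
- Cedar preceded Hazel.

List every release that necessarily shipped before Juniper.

Beech, Cedar, Fir, Ginkgo

Directly stated before Juniper: Cedar and Ginkgo.
Beech reaches Juniper via Beech → Ginkgo → Juniper.
Fir reaches Juniper via Fir → Ginkgo → Juniper.
No chain forces Hazel (or any of the others) ahead of Juniper.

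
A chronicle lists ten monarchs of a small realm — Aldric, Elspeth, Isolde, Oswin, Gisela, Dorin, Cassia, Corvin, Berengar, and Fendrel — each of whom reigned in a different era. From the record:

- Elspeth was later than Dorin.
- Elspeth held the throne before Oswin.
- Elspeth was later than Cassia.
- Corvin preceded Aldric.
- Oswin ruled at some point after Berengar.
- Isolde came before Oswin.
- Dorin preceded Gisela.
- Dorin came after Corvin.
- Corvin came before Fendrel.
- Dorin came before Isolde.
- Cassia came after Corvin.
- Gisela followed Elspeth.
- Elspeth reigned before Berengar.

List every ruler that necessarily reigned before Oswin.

Berengar, Cassia, Corvin, Dorin, Elspeth, Isolde

Directly stated before Oswin: Berengar, Elspeth, and Isolde.
Cassia reaches Oswin via Cassia → Elspeth → Oswin.
Corvin reaches Oswin via Corvin → Cassia → Elspeth → Oswin.
Dorin reaches Oswin via Dorin → Elspeth → Oswin.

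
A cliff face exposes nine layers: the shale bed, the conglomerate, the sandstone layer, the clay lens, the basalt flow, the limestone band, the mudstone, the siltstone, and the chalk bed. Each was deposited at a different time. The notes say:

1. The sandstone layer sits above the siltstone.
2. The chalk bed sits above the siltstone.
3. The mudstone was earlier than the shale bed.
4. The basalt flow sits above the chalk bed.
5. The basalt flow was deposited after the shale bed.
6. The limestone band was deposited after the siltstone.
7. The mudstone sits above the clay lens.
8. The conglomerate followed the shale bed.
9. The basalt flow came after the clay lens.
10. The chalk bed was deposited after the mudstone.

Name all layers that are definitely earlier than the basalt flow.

Directly stated before the basalt flow: the chalk bed, the clay lens, and the shale bed.
The mudstone reaches the basalt flow via the mudstone → the chalk bed → the basalt flow.
The siltstone reaches the basalt flow via the siltstone → the chalk bed → the basalt flow.
No chain forces the sandstone layer (or any of the others) ahead of the basalt flow.

the chalk bed, the clay lens, the mudstone, the shale bed, the siltstone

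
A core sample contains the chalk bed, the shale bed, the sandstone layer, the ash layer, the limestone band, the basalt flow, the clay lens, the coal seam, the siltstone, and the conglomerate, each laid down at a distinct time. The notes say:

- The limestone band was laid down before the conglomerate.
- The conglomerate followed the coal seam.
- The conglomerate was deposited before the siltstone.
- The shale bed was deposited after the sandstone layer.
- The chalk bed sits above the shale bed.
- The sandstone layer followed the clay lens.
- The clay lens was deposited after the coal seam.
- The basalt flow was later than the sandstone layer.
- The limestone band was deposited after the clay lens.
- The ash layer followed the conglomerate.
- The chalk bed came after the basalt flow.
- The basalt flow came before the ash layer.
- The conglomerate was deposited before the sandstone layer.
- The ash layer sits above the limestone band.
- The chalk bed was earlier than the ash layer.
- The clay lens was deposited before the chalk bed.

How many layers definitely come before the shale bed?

5

Directly stated before the shale bed: the sandstone layer.
The clay lens reaches the shale bed via the clay lens → the sandstone layer → the shale bed.
The coal seam reaches the shale bed via the coal seam → the clay lens → the sandstone layer → the shale bed.
The conglomerate reaches the shale bed via the conglomerate → the sandstone layer → the shale bed.
Likewise the limestone band reaches the shale bed by chaining the stated constraints.
No chain forces the basalt flow (or any of the others) ahead of the shale bed.
That's the clay lens, the coal seam, the conglomerate, the limestone band, and the sandstone layer — 5 in all.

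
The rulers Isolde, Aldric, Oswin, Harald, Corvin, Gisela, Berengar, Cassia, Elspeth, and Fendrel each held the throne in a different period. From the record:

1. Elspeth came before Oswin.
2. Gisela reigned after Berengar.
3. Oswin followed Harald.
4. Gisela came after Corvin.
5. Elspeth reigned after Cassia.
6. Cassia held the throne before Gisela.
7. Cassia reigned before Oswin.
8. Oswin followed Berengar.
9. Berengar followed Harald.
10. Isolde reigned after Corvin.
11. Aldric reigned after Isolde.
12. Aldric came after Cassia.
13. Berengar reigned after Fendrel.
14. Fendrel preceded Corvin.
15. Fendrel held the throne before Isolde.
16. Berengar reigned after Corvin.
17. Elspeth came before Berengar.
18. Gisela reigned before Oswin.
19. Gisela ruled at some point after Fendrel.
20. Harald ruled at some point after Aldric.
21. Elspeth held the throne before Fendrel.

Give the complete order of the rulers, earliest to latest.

The constraints fix every adjacent pair, so only one ordering works:
Cassia → Elspeth → Fendrel → Corvin → Isolde → Aldric → Harald → Berengar → Gisela → Oswin.

Cassia, Elspeth, Fendrel, Corvin, Isolde, Aldric, Harald, Berengar, Gisela, Oswin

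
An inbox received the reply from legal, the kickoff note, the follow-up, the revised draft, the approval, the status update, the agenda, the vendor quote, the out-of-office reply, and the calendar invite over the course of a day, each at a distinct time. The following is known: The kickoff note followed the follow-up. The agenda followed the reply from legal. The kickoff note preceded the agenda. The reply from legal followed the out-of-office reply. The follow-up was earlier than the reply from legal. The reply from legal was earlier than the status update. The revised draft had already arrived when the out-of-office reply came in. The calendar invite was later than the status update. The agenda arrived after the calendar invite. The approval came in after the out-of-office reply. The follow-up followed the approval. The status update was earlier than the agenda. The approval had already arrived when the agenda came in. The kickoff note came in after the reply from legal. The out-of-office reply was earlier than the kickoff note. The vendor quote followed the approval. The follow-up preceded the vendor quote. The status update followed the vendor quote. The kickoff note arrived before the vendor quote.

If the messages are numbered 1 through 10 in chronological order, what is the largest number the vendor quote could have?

The vendor quote must come before the agenda, the calendar invite, and the status update — 3 messages forced after it.
Everything else can be placed before the vendor quote in some valid order, so the vendor quote can sit as late as position 10 − 3 = 7.

7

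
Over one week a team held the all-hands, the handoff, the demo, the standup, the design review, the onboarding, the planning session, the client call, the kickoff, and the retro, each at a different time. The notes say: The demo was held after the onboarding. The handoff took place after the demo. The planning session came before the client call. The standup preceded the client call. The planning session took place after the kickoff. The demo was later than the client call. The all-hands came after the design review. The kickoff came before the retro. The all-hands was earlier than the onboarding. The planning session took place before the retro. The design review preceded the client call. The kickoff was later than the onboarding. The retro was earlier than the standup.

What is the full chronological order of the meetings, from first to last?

The constraints fix every adjacent pair, so only one ordering works:
the design review → the all-hands → the onboarding → the kickoff → the planning session → the retro → the standup → the client call → the demo → the handoff.

the design review, the all-hands, the onboarding, the kickoff, the planning session, the retro, the standup, the client call, the demo, the handoff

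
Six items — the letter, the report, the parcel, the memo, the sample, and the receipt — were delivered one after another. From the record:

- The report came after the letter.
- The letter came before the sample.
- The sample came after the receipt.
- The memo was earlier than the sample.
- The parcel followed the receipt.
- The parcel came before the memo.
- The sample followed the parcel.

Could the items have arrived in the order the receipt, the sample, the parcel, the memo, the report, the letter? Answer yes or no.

no

The constraints require the letter before the report, but in the proposed sequence the report appears ahead of the letter. That one violation is enough.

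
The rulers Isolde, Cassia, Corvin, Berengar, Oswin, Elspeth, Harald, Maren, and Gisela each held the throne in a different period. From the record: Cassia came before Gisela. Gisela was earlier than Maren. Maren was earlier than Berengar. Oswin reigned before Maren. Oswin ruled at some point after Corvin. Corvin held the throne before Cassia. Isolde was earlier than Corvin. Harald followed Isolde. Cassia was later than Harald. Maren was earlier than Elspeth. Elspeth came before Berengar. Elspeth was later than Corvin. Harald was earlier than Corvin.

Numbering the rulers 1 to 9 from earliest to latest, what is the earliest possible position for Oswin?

4

Corvin, Harald, and Isolde must all come before Oswin — 3 forced predecessors.
Nothing else is forced ahead of Oswin, so their earliest slot is position 3 + 1 = 4.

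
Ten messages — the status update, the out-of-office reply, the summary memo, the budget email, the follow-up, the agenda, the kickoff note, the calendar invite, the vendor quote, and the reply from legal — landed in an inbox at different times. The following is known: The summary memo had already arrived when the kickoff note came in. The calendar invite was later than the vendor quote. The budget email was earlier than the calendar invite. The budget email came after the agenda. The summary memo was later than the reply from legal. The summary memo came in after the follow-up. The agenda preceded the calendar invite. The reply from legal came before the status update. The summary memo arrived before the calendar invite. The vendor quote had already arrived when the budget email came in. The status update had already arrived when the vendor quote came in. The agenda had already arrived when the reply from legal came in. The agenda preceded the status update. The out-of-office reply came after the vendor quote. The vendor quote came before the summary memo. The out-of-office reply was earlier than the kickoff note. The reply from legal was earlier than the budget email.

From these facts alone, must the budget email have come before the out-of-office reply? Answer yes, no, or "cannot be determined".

cannot be determined

No chain of stated constraints runs from the budget email to the out-of-office reply, and none runs from the out-of-office reply to the budget email either.
So the relative order of the budget email and the out-of-office reply is not fixed by the given facts.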